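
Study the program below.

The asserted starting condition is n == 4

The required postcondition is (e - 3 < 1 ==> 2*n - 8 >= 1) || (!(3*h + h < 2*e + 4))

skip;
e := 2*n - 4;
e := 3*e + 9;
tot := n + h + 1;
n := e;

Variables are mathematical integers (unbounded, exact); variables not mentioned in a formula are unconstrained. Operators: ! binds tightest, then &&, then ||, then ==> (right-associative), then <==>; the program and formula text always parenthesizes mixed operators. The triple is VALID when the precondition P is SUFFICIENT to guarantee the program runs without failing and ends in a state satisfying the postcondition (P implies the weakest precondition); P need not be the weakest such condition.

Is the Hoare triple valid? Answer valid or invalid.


Working backward. After the program, the postcondition (e - 3 < 1 ==> 2*n - 8 >= 1) || (!(3*h + h < 2*e + 4)) must hold; in canonical form it is (e < 4 ==> 2*n >= 9) || (!(4*h < 2*e + 4)).
Before n := e: (e < 4 ==> 2*e >= 9) || (!(4*h < 2*e + 4))
Before tot := n + h + 1: (e < 4 ==> 2*e >= 9) || (!(4*h < 2*e + 4))
Before e := 3*e + 9: (3*e < -5 ==> 6*e >= -9) || (!(4*h < 6*e + 22))
Before e := 2*n - 4: (6*n < 7 ==> 12*n >= 15) || (!(4*h < 12*n - 2))
Before skip: (6*n < 7 ==> 12*n >= 15) || (!(4*h < 12*n - 2))
The weakest precondition is (6*n < 7 ==> 12*n >= 15) || (!(4*h < 12*n - 2)).
Check whether n == 4 implies it.
Every state satisfying the precondition satisfies the weakest precondition: the implication holds.
Answer: valid


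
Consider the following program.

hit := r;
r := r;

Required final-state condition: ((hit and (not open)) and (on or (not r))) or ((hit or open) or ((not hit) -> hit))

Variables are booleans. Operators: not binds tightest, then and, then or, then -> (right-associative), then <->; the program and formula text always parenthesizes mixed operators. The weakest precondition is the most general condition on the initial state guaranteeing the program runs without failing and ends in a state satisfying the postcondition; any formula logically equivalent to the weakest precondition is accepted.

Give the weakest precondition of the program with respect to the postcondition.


Working backward. After the program, the postcondition ((hit and (not open)) and (on or (not r))) or ((hit or open) or ((not hit) -> hit)) must hold; in canonical form it is (hit and (not open) and (on or (not r))) or hit or open or ((not hit) -> hit).
Before r := r: (hit and (not open) and (on or (not r))) or hit or open or ((not hit) -> hit)
Before hit := r: (r and (not open) and (on or (not r))) or r or open or ((not r) -> r)
Answer: WP = (r and (not open) and (on or (not r))) or r or open or ((not r) -> r)


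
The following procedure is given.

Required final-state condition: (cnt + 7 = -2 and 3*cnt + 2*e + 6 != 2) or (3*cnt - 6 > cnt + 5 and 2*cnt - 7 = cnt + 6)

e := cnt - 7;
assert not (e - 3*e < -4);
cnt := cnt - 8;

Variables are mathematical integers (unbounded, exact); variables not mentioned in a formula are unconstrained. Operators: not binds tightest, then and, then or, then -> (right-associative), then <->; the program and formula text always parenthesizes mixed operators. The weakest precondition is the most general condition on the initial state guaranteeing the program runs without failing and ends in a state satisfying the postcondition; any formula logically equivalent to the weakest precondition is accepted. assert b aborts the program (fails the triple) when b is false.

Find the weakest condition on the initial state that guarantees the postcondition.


Working backward. After the program, the postcondition (cnt + 7 = -2 and 3*cnt + 2*e + 6 != 2) or (3*cnt - 6 > cnt + 5 and 2*cnt - 7 = cnt + 6) must hold; in canonical form it is (cnt = -9 and 3*cnt + 2*e != -4) or (2*cnt > 11 and cnt = 13).
Before cnt := cnt - 8: (cnt = -1 and 3*cnt + 2*e != 20) or (2*cnt > 27 and cnt = 21)
Before assert not (e - 3*e < -4): (not (2*e > 4)) and ((cnt = -1 and 3*cnt + 2*e != 20) or (2*cnt > 27 and cnt = 21))
Before e := cnt - 7: (not (2*cnt > 18)) and ((cnt = -1 and 5*cnt != 34) or (2*cnt > 27 and cnt = 21))
Answer: WP = (not (2*cnt > 18)) and ((cnt = -1 and 5*cnt != 34) or (2*cnt > 27 and cnt = 21))


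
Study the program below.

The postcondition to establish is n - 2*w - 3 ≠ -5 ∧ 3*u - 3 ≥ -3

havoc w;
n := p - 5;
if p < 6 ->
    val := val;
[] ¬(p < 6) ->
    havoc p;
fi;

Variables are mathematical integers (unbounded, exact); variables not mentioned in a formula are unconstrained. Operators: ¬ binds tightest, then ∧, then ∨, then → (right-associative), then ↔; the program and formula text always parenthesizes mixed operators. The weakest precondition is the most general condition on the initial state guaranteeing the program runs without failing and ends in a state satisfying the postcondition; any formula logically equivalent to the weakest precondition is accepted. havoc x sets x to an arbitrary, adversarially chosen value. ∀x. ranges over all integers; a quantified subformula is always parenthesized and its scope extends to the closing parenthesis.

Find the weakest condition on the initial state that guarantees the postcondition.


Working backward. After the program, the postcondition n - 2*w - 3 ≠ -5 ∧ 3*u - 3 ≥ -3 must hold; in canonical form it is n ≠ 2*w - 2 ∧ 3*u ≥ 0.
Then branch requires n ≠ 2*w - 2 ∧ 3*u ≥ 0; else branch requires n ≠ 2*w - 2 ∧ 3*u ≥ 0.
Before the if: (p < 6 → (n ≠ 2*w - 2 ∧ 3*u ≥ 0)) ∧ ((¬(p < 6)) → (n ≠ 2*w - 2 ∧ 3*u ≥ 0))
Before n := p - 5: (p < 6 → (p ≠ 2*w + 3 ∧ 3*u ≥ 0)) ∧ ((¬(p < 6)) → (p ≠ 2*w + 3 ∧ 3*u ≥ 0))
Before havoc w: ∀w_1. ((p < 6 → (p ≠ 2*w_1 + 3 ∧ 3*u ≥ 0)) ∧ ((¬(p < 6)) → (p ≠ 2*w_1 + 3 ∧ 3*u ≥ 0)))
Answer: WP = ∀w_1. ((p < 6 → (p ≠ 2*w_1 + 3 ∧ 3*u ≥ 0)) ∧ ((¬(p < 6)) → (p ≠ 2*w_1 + 3 ∧ 3*u ≥ 0)))


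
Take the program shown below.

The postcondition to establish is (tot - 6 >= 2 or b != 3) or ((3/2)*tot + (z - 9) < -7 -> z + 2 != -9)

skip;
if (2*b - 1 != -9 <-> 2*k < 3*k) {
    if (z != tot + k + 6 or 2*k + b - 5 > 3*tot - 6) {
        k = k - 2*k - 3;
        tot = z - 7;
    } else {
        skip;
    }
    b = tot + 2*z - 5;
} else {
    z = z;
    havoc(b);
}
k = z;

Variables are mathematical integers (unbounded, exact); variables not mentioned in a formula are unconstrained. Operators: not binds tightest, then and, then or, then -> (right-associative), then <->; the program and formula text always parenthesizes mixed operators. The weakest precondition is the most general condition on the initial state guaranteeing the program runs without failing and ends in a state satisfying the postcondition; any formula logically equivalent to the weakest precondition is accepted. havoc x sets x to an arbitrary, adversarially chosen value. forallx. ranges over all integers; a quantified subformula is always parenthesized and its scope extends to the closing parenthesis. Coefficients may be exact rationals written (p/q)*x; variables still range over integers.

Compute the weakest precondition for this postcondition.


Working backward. After the program, the postcondition (tot - 6 >= 2 or b != 3) or ((3/2)*tot + (z - 9) < -7 -> z + 2 != -9) must hold; in canonical form it is tot >= 8 or b != 3 or ((3/2)*tot + z < 2 -> z != -11).
Before k := z: tot >= 8 or b != 3 or ((3/2)*tot + z < 2 -> z != -11)
Then branch requires ((z != k + tot + 6 or b + 2*k > 3*tot - 1) -> (z >= 15 or 3*z != 15 or ((5/2)*z < 25/2 -> z != -11))) and ((not (z != k + tot + 6 or b + 2*k > 3*tot - 1)) -> (tot >= 8 or tot + 2*z != 8 or ((3/2)*tot + z < 2 -> z != -11))); else branch requires forall b_1. (tot >= 8 or b_1 != 3 or ((3/2)*tot + z < 2 -> z != -11)).
Before the if: ((2*b != -8 <-> k > 0) -> (((z != k + tot + 6 or b + 2*k > 3*tot - 1) -> (z >= 15 or 3*z != 15 or ((5/2)*z < 25/2 -> z != -11))) and ((not (z != k + tot + 6 or b + 2*k > 3*tot - 1)) -> (tot >= 8 or tot + 2*z != 8 or ((3/2)*tot + z < 2 -> z != -11))))) and ((not (2*b != -8 <-> k > 0)) -> (forall b_1. (tot >= 8 or b_1 != 3 or ((3/2)*tot + z < 2 -> z != -11))))
Before skip: ((2*b != -8 <-> k > 0) -> (((z != k + tot + 6 or b + 2*k > 3*tot - 1) -> (z >= 15 or 3*z != 15 or ((5/2)*z < 25/2 -> z != -11))) and ((not (z != k + tot + 6 or b + 2*k > 3*tot - 1)) -> (tot >= 8 or tot + 2*z != 8 or ((3/2)*tot + z < 2 -> z != -11))))) and ((not (2*b != -8 <-> k > 0)) -> (forall b_1. (tot >= 8 or b_1 != 3 or ((3/2)*tot + z < 2 -> z != -11))))
Answer: WP = ((2*b != -8 <-> k > 0) -> (((z != k + tot + 6 or b + 2*k > 3*tot - 1) -> (z >= 15 or 3*z != 15 or ((5/2)*z < 25/2 -> z != -11))) and ((not (z != k + tot + 6 or b + 2*k > 3*tot - 1)) -> (tot >= 8 or tot + 2*z != 8 or ((3/2)*tot + z < 2 -> z != -11))))) and ((not (2*b != -8 <-> k > 0)) -> (forall b_1. (tot >= 8 or b_1 != 3 or ((3/2)*tot + z < 2 -> z != -11))))


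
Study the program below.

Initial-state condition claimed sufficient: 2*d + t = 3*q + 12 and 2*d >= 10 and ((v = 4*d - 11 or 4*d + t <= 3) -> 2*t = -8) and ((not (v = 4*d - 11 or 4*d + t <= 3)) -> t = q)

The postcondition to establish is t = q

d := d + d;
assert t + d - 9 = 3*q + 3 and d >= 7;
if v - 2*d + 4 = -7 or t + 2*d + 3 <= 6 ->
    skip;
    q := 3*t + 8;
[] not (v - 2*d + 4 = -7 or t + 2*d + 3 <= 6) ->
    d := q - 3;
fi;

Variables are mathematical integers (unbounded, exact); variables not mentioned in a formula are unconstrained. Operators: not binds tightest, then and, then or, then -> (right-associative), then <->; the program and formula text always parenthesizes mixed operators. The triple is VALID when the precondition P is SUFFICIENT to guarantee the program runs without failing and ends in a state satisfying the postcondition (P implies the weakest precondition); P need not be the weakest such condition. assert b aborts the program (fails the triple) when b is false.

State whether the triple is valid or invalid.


Working backward. After the program, t = q must hold.
Then branch requires 2*t = -8; else branch requires t = q.
Before the if: ((v = 2*d - 11 or 2*d + t <= 3) -> 2*t = -8) and ((not (v = 2*d - 11 or 2*d + t <= 3)) -> t = q)
Before assert t + d - 9 = 3*q + 3 and d >= 7: d + t = 3*q + 12 and d >= 7 and ((v = 2*d - 11 or 2*d + t <= 3) -> 2*t = -8) and ((not (v = 2*d - 11 or 2*d + t <= 3)) -> t = q)
Before d := d + d: 2*d + t = 3*q + 12 and 2*d >= 7 and ((v = 4*d - 11 or 4*d + t <= 3) -> 2*t = -8) and ((not (v = 4*d - 11 or 4*d + t <= 3)) -> t = q)
The weakest precondition is 2*d + t = 3*q + 12 and 2*d >= 7 and ((v = 4*d - 11 or 4*d + t <= 3) -> 2*t = -8) and ((not (v = 4*d - 11 or 4*d + t <= 3)) -> t = q).
Check whether 2*d + t = 3*q + 12 and 2*d >= 10 and ((v = 4*d - 11 or 4*d + t <= 3) -> 2*t = -8) and ((not (v = 4*d - 11 or 4*d + t <= 3)) -> t = q) implies it.
Every state satisfying the precondition satisfies the weakest precondition: the implication holds.
Answer: valid


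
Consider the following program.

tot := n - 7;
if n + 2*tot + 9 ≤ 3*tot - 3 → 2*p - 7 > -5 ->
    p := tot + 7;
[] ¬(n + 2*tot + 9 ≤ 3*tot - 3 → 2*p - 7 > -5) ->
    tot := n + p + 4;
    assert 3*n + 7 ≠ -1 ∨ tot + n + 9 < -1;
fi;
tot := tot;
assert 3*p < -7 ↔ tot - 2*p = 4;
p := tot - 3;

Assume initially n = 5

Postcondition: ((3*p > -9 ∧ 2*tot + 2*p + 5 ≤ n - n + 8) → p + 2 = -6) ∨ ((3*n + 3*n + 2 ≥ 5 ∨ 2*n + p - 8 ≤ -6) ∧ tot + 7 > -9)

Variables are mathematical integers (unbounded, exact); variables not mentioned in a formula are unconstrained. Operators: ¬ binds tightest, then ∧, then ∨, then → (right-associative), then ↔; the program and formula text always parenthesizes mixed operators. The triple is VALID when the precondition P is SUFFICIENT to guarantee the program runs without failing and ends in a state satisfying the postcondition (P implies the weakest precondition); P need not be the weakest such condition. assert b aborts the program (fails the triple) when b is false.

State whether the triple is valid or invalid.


Working backward. After the program, the postcondition ((3*p > -9 ∧ 2*tot + 2*p + 5 ≤ n - n + 8) → p + 2 = -6) ∨ ((3*n + 3*n + 2 ≥ 5 ∨ 2*n + p - 8 ≤ -6) ∧ tot + 7 > -9) must hold; in canonical form it is ((3*p > -9 ∧ 2*p + 2*tot ≤ 3) → p = -8) ∨ ((6*n ≥ 3 ∨ 2*n + p ≤ 2) ∧ tot > -16).
Before p := tot - 3: ((3*tot > 0 ∧ 4*tot ≤ 9) → tot = -5) ∨ ((6*n ≥ 3 ∨ 2*n + tot ≤ 5) ∧ tot > -16)
Before assert 3*p < -7 ↔ tot - 2*p = 4: (3*p < -7 ↔ tot = 2*p + 4) ∧ (((3*tot > 0 ∧ 4*tot ≤ 9) → tot = -5) ∨ ((6*n ≥ 3 ∨ 2*n + tot ≤ 5) ∧ tot > -16))
Before tot := tot: (3*p < -7 ↔ tot = 2*p + 4) ∧ (((3*tot > 0 ∧ 4*tot ≤ 9) → tot = -5) ∨ ((6*n ≥ 3 ∨ 2*n + tot ≤ 5) ∧ tot > -16))
Then branch requires (3*tot < -28 ↔ tot = -18) ∧ (((3*tot > 0 ∧ 4*tot ≤ 9) → tot = -5) ∨ ((6*n ≥ 3 ∨ 2*n + tot ≤ 5) ∧ tot > -16)); else branch requires (3*n ≠ -8 ∨ 2*n + p < -14) ∧ (3*p < -7 ↔ n = p) ∧ (((3*n + 3*p > -12 ∧ 4*n + 4*p ≤ -7) → n + p = -9) ∨ ((6*n ≥ 3 ∨ 3*n + p ≤ 1) ∧ n + p > -20)).
Before the if: ((n ≤ tot - 12 → 2*p > 2) → ((3*tot < -28 ↔ tot = -18) ∧ (((3*tot > 0 ∧ 4*tot ≤ 9) → tot = -5) ∨ ((6*n ≥ 3 ∨ 2*n + tot ≤ 5) ∧ tot > -16)))) ∧ ((¬(n ≤ tot - 12 → 2*p > 2)) → ((3*n ≠ -8 ∨ 2*n + p < -14) ∧ (3*p < -7 ↔ n = p) ∧ (((3*n + 3*p > -12 ∧ 4*n + 4*p ≤ -7) → n + p = -9) ∨ ((6*n ≥ 3 ∨ 3*n + p ≤ 1) ∧ n + p > -20))))
Before tot := n - 7: (3*n < -7 ↔ n = -11) ∧ (((3*n > 21 ∧ 4*n ≤ 37) → n = 2) ∨ ((6*n ≥ 3 ∨ 3*n ≤ 12) ∧ n > -9))
The weakest precondition is (3*n < -7 ↔ n = -11) ∧ (((3*n > 21 ∧ 4*n ≤ 37) → n = 2) ∨ ((6*n ≥ 3 ∨ 3*n ≤ 12) ∧ n > -9)).
Check whether n = 5 implies it.
Every state satisfying the precondition satisfies the weakest precondition: the implication holds.
Answer: valid


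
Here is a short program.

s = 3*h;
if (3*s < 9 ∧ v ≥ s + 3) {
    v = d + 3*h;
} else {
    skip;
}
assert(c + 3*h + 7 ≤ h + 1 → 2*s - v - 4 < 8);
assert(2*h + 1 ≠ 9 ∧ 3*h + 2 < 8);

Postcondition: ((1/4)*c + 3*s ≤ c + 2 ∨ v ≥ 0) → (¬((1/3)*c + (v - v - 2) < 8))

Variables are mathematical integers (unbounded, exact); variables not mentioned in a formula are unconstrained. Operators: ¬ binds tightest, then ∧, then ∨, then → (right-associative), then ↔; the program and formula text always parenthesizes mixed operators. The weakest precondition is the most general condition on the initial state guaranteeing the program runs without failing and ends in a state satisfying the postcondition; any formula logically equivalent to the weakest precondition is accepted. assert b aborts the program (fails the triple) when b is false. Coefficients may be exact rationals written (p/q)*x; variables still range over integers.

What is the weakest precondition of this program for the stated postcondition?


Working backward. After the program, the postcondition ((1/4)*c + 3*s ≤ c + 2 ∨ v ≥ 0) → (¬((1/3)*c + (v - v - 2) < 8)) must hold; in canonical form it is (3*s ≤ (3/4)*c + 2 ∨ v ≥ 0) → (¬((1/3)*c < 10)).
Before assert 2*h + 1 ≠ 9 ∧ 3*h + 2 < 8: 2*h ≠ 8 ∧ 3*h < 6 ∧ ((3*s ≤ (3/4)*c + 2 ∨ v ≥ 0) → (¬((1/3)*c < 10)))
Before assert c + 3*h + 7 ≤ h + 1 → 2*s - v - 4 < 8: (c + 2*h ≤ -6 → 2*s < v + 12) ∧ 2*h ≠ 8 ∧ 3*h < 6 ∧ ((3*s ≤ (3/4)*c + 2 ∨ v ≥ 0) → (¬((1/3)*c < 10)))
Then branch requires (c + 2*h ≤ -6 → 2*s < d + 3*h + 12) ∧ 2*h ≠ 8 ∧ 3*h < 6 ∧ ((3*s ≤ (3/4)*c + 2 ∨ d + 3*h ≥ 0) → (¬((1/3)*c < 10))); else branch requires (c + 2*h ≤ -6 → 2*s < v + 12) ∧ 2*h ≠ 8 ∧ 3*h < 6 ∧ ((3*s ≤ (3/4)*c + 2 ∨ v ≥ 0) → (¬((1/3)*c < 10))).
Before the if: ((3*s < 9 ∧ v ≥ s + 3) → ((c + 2*h ≤ -6 → 2*s < d + 3*h + 12) ∧ 2*h ≠ 8 ∧ 3*h < 6 ∧ ((3*s ≤ (3/4)*c + 2 ∨ d + 3*h ≥ 0) → (¬((1/3)*c < 10))))) ∧ ((¬(3*s < 9 ∧ v ≥ s + 3)) → ((c + 2*h ≤ -6 → 2*s < v + 12) ∧ 2*h ≠ 8 ∧ 3*h < 6 ∧ ((3*s ≤ (3/4)*c + 2 ∨ v ≥ 0) → (¬((1/3)*c < 10)))))
Before s := 3*h: ((9*h < 9 ∧ v ≥ 3*h + 3) → ((c + 2*h ≤ -6 → 3*h < d + 12) ∧ 2*h ≠ 8 ∧ 3*h < 6 ∧ ((9*h ≤ (3/4)*c + 2 ∨ d + 3*h ≥ 0) → (¬((1/3)*c < 10))))) ∧ ((¬(9*h < 9 ∧ v ≥ 3*h + 3)) → ((c + 2*h ≤ -6 → 6*h < v + 12) ∧ 2*h ≠ 8 ∧ 3*h < 6 ∧ ((9*h ≤ (3/4)*c + 2 ∨ v ≥ 0) → (¬((1/3)*c < 10)))))
Answer: WP = ((9*h < 9 ∧ v ≥ 3*h + 3) → ((c + 2*h ≤ -6 → 3*h < d + 12) ∧ 2*h ≠ 8 ∧ 3*h < 6 ∧ ((9*h ≤ (3/4)*c + 2 ∨ d + 3*h ≥ 0) → (¬((1/3)*c < 10))))) ∧ ((¬(9*h < 9 ∧ v ≥ 3*h + 3)) → ((c + 2*h ≤ -6 → 6*h < v + 12) ∧ 2*h ≠ 8 ∧ 3*h < 6 ∧ ((9*h ≤ (3/4)*c + 2 ∨ v ≥ 0) → (¬((1/3)*c < 10)))))


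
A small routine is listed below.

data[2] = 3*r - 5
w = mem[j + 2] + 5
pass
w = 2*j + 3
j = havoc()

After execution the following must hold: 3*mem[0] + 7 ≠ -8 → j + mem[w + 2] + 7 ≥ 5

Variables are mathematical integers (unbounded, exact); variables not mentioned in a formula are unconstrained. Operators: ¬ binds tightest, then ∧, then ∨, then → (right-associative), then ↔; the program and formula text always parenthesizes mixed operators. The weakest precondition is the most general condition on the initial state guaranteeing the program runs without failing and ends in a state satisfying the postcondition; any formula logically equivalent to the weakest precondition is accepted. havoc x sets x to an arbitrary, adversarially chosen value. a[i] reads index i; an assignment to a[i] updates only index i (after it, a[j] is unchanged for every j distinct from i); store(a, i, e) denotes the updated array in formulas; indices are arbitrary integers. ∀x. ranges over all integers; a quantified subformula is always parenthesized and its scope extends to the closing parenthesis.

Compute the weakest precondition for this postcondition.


Working backward. After the program, the postcondition 3*mem[0] + 7 ≠ -8 → j + mem[w + 2] + 7 ≥ 5 must hold; in canonical form it is 3*mem[0] ≠ -15 → mem[w + 2] + j ≥ -2.
Before havoc j: ∀j_1. (3*mem[0] ≠ -15 → mem[w + 2] + j_1 ≥ -2)
Before w := 2*j + 3: ∀j_1. (3*mem[0] ≠ -15 → mem[2*j + 5] + j_1 ≥ -2)
Before skip: ∀j_1. (3*mem[0] ≠ -15 → mem[2*j + 5] + j_1 ≥ -2)
Before w := mem[j + 2] + 5: ∀j_1. (3*mem[0] ≠ -15 → mem[2*j + 5] + j_1 ≥ -2)
Before data[2] := 3*r - 5: ∀j_1. (3*mem[0] ≠ -15 → mem[2*j + 5] + j_1 ≥ -2)
Answer: WP = ∀j_1. (3*mem[0] ≠ -15 → mem[2*j + 5] + j_1 ≥ -2)


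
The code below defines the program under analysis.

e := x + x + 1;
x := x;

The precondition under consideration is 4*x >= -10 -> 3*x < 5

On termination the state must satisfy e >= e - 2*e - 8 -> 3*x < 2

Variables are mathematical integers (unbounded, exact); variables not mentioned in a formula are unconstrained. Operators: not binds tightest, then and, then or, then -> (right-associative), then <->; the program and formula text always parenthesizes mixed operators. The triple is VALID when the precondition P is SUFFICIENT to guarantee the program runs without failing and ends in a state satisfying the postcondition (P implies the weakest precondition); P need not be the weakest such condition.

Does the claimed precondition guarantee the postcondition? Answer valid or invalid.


Working backward. After the program, the postcondition e >= e - 2*e - 8 -> 3*x < 2 must hold; in canonical form it is 2*e >= -8 -> 3*x < 2.
Before x := x: 2*e >= -8 -> 3*x < 2
Before e := x + x + 1: 4*x >= -10 -> 3*x < 2
The weakest precondition is 4*x >= -10 -> 3*x < 2.
Check whether 4*x >= -10 -> 3*x < 5 implies it.
Countermodel: at the initial state x = 1, the precondition holds but the weakest precondition fails.
Answer: invalid


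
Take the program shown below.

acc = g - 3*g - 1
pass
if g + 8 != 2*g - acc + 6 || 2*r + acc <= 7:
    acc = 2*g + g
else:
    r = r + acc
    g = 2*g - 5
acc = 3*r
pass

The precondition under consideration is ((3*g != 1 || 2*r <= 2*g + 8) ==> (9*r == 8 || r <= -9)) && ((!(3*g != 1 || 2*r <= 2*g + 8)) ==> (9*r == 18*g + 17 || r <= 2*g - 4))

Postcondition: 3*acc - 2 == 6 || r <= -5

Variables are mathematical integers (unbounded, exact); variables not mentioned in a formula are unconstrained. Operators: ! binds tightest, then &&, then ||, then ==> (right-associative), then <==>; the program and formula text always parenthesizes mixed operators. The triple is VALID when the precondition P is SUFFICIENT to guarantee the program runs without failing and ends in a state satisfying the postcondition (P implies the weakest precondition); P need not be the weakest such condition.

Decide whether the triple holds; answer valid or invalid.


Working backward. After the program, the postcondition 3*acc - 2 == 6 || r <= -5 must hold; in canonical form it is 3*acc == 8 || r <= -5.
Before skip: 3*acc == 8 || r <= -5
Before acc := 3*r: 9*r == 8 || r <= -5
Then branch requires 9*r == 8 || r <= -5; else branch requires 9*acc + 9*r == 8 || acc + r <= -5.
Before the if: ((acc != g - 2 || acc + 2*r <= 7) ==> (9*r == 8 || r <= -5)) && ((!(acc != g - 2 || acc + 2*r <= 7)) ==> (9*acc + 9*r == 8 || acc + r <= -5))
Before skip: ((acc != g - 2 || acc + 2*r <= 7) ==> (9*r == 8 || r <= -5)) && ((!(acc != g - 2 || acc + 2*r <= 7)) ==> (9*acc + 9*r == 8 || acc + r <= -5))
Before acc := g - 3*g - 1: ((3*g != 1 || 2*r <= 2*g + 8) ==> (9*r == 8 || r <= -5)) && ((!(3*g != 1 || 2*r <= 2*g + 8)) ==> (9*r == 18*g + 17 || r <= 2*g - 4))
The weakest precondition is ((3*g != 1 || 2*r <= 2*g + 8) ==> (9*r == 8 || r <= -5)) && ((!(3*g != 1 || 2*r <= 2*g + 8)) ==> (9*r == 18*g + 17 || r <= 2*g - 4)).
Check whether ((3*g != 1 || 2*r <= 2*g + 8) ==> (9*r == 8 || r <= -9)) && ((!(3*g != 1 || 2*r <= 2*g + 8)) ==> (9*r == 18*g + 17 || r <= 2*g - 4)) implies it.
Every state satisfying the precondition satisfies the weakest precondition: the implication holds.
Answer: valid


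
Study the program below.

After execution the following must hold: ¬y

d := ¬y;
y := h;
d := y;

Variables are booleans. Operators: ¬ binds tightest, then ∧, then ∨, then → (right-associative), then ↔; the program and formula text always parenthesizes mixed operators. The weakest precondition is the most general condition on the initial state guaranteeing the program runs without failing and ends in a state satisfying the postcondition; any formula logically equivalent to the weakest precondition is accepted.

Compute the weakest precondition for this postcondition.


Working backward. After the program, ¬y must hold.
Before d := y: ¬y
Before y := h: ¬h
Before d := ¬y: ¬h
Answer: WP = ¬h


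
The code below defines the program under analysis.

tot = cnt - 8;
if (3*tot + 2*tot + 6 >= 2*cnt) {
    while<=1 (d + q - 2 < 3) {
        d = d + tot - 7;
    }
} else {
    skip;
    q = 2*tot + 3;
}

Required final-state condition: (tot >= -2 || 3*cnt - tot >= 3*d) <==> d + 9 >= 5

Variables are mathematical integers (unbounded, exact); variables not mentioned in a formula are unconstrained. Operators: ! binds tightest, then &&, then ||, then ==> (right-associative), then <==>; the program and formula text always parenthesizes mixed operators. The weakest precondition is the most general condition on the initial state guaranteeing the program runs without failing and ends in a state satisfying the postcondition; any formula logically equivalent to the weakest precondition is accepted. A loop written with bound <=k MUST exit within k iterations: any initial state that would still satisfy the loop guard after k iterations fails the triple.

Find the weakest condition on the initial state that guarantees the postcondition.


Working backward. After the program, the postcondition (tot >= -2 || 3*cnt - tot >= 3*d) <==> d + 9 >= 5 must hold; in canonical form it is (tot >= -2 || 3*cnt >= 3*d + tot) <==> d >= -4.
Then branch requires (d + q < 5 ==> ((!(d + q + tot < 12)) && ((tot >= -2 || 3*cnt >= 3*d + 4*tot - 21) <==> d + tot >= 3))) && ((!(d + q < 5)) ==> ((tot >= -2 || 3*cnt >= 3*d + tot) <==> d >= -4)); else branch requires (tot >= -2 || 3*cnt >= 3*d + tot) <==> d >= -4.
Before the if: (5*tot >= 2*cnt - 6 ==> ((d + q < 5 ==> ((!(d + q + tot < 12)) && ((tot >= -2 || 3*cnt >= 3*d + 4*tot - 21) <==> d + tot >= 3))) && ((!(d + q < 5)) ==> ((tot >= -2 || 3*cnt >= 3*d + tot) <==> d >= -4)))) && ((!(5*tot >= 2*cnt - 6)) ==> ((tot >= -2 || 3*cnt >= 3*d + tot) <==> d >= -4))
Before tot := cnt - 8: (3*cnt >= 34 ==> ((d + q < 5 ==> ((!(cnt + d + q < 20)) && ((cnt >= 6 || cnt + 3*d <= 53) <==> cnt + d >= 11))) && ((!(d + q < 5)) ==> ((cnt >= 6 || 2*cnt >= 3*d - 8) <==> d >= -4)))) && ((!(3*cnt >= 34)) ==> ((cnt >= 6 || 2*cnt >= 3*d - 8) <==> d >= -4))
Answer: WP = (3*cnt >= 34 ==> ((d + q < 5 ==> ((!(cnt + d + q < 20)) && ((cnt >= 6 || cnt + 3*d <= 53) <==> cnt + d >= 11))) && ((!(d + q < 5)) ==> ((cnt >= 6 || 2*cnt >= 3*d - 8) <==> d >= -4)))) && ((!(3*cnt >= 34)) ==> ((cnt >= 6 || 2*cnt >= 3*d - 8) <==> d >= -4))


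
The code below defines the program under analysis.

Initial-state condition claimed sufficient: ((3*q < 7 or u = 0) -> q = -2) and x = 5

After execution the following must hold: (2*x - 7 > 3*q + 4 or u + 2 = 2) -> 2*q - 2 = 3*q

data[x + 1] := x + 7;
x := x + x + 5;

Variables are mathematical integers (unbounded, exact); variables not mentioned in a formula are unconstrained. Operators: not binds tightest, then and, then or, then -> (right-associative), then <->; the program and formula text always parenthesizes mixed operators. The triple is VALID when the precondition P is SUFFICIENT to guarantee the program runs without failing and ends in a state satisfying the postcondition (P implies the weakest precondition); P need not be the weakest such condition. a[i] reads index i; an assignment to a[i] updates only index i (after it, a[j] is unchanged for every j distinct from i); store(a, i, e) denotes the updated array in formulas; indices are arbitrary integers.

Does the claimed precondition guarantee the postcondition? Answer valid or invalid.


Working backward. After the program, the postcondition (2*x - 7 > 3*q + 4 or u + 2 = 2) -> 2*q - 2 = 3*q must hold; in canonical form it is (2*x > 3*q + 11 or u = 0) -> q = -2.
Before x := x + x + 5: (4*x > 3*q + 1 or u = 0) -> q = -2
Before data[x + 1] := x + 7: (4*x > 3*q + 1 or u = 0) -> q = -2
The weakest precondition is (4*x > 3*q + 1 or u = 0) -> q = -2.
Check whether ((3*q < 7 or u = 0) -> q = -2) and x = 5 implies it.
Countermodel: at the initial state q = 3, u = 1, x = 5, the precondition holds but the weakest precondition fails.
Answer: invalid


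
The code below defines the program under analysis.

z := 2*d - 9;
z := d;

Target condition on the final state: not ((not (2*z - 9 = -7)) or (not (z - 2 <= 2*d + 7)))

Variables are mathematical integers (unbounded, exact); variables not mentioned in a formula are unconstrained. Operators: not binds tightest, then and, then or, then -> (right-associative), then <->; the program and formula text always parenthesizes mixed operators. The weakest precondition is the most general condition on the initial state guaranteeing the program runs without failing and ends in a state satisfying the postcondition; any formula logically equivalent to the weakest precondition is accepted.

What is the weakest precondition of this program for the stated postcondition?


Working backward. After the program, the postcondition not ((not (2*z - 9 = -7)) or (not (z - 2 <= 2*d + 7))) must hold; in canonical form it is not ((not (2*z = 2)) or (not (z <= 2*d + 9))).
Before z := d: not ((not (2*d = 2)) or (not (d >= -9)))
Before z := 2*d - 9: not ((not (2*d = 2)) or (not (d >= -9)))
Answer: WP = not ((not (2*d = 2)) or (not (d >= -9)))


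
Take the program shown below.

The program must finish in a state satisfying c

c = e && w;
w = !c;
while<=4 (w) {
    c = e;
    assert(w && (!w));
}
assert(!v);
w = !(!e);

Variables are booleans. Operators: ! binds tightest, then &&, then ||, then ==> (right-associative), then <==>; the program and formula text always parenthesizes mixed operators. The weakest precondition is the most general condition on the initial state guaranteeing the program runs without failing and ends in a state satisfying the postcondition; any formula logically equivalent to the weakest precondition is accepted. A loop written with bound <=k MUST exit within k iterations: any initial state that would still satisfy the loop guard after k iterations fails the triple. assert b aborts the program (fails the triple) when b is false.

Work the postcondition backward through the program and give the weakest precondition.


Working backward. After the program, c must hold.
Before w := !(!e): c
Before assert !v: (!v) && c
Before the loop (bound <=4), unroll the exhaustion recursion (WP_0 = exit-now case; WP_j = one more guarded iteration, up to j = 4):
  WP_0: (!w) && (!v) && c
  WP_1: (!w) && ((!w) ==> ((!v) && c))
  WP_2: (!w) && ((!w) ==> ((!v) && c))
  WP_3: (!w) && ((!w) ==> ((!v) && c))
  WP_4: (!w) && ((!w) ==> ((!v) && c))
So before the loop: (!w) && ((!w) ==> ((!v) && c))
Before w := !c: c && (c ==> ((!v) && c))
Before c := e && w: e && w && ((e && w) ==> ((!v) && e && w))
Answer: WP = e && w && ((e && w) ==> ((!v) && e && w))


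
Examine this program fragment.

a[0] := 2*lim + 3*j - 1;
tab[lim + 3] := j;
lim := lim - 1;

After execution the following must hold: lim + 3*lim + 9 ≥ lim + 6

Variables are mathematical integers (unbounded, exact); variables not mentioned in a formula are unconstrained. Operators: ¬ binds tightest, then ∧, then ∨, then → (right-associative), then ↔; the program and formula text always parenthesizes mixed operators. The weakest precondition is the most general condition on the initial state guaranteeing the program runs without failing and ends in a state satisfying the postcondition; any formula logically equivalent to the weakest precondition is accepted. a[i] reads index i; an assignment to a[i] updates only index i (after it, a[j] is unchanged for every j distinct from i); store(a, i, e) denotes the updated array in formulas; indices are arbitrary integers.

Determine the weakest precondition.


Working backward. After the program, the postcondition lim + 3*lim + 9 ≥ lim + 6 must hold; in canonical form it is 3*lim ≥ -3.
Before lim := lim - 1: 3*lim ≥ 0
Before tab[lim + 3] := j: 3*lim ≥ 0
Before a[0] := 2*lim + 3*j - 1: 3*lim ≥ 0
Answer: WP = 3*lim ≥ 0


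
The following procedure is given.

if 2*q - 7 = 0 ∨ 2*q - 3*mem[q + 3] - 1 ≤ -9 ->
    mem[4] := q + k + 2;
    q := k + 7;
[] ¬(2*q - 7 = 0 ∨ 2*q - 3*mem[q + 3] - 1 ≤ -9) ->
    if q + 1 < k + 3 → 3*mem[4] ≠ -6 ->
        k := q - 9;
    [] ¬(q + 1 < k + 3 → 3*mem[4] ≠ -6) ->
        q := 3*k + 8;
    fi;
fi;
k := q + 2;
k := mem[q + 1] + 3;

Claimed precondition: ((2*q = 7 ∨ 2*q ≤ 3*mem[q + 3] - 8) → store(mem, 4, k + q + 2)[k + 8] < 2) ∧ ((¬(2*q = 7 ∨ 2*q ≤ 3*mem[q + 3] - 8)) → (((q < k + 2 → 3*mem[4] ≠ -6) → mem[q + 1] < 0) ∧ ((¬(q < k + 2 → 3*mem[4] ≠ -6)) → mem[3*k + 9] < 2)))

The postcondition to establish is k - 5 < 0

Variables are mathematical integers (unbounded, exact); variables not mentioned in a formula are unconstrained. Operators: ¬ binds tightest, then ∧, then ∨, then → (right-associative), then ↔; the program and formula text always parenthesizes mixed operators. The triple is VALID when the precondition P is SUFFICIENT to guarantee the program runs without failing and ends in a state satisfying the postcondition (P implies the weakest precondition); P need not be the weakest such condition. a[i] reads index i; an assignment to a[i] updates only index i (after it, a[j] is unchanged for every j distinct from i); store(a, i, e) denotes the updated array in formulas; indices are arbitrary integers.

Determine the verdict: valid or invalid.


Working backward. After the program, the postcondition k - 5 < 0 must hold; in canonical form it is k < 5.
Before k := mem[q + 1] + 3: mem[q + 1] < 2
Before k := q + 2: mem[q + 1] < 2
Then branch requires store(mem, 4, k + q + 2)[k + 8] < 2; else branch requires ((q < k + 2 → 3*mem[4] ≠ -6) → mem[q + 1] < 2) ∧ ((¬(q < k + 2 → 3*mem[4] ≠ -6)) → mem[3*k + 9] < 2).
Before the if: ((2*q = 7 ∨ 2*q ≤ 3*mem[q + 3] - 8) → store(mem, 4, k + q + 2)[k + 8] < 2) ∧ ((¬(2*q = 7 ∨ 2*q ≤ 3*mem[q + 3] - 8)) → (((q < k + 2 → 3*mem[4] ≠ -6) → mem[q + 1] < 2) ∧ ((¬(q < k + 2 → 3*mem[4] ≠ -6)) → mem[3*k + 9] < 2)))
The weakest precondition is ((2*q = 7 ∨ 2*q ≤ 3*mem[q + 3] - 8) → store(mem, 4, k + q + 2)[k + 8] < 2) ∧ ((¬(2*q = 7 ∨ 2*q ≤ 3*mem[q + 3] - 8)) → (((q < k + 2 → 3*mem[4] ≠ -6) → mem[q + 1] < 2) ∧ ((¬(q < k + 2 → 3*mem[4] ≠ -6)) → mem[3*k + 9] < 2))).
Check whether ((2*q = 7 ∨ 2*q ≤ 3*mem[q + 3] - 8) → store(mem, 4, k + q + 2)[k + 8] < 2) ∧ ((¬(2*q = 7 ∨ 2*q ≤ 3*mem[q + 3] - 8)) → (((q < k + 2 → 3*mem[4] ≠ -6) → mem[q + 1] < 0) ∧ ((¬(q < k + 2 → 3*mem[4] ≠ -6)) → mem[3*k + 9] < 2))) implies it.
Every state satisfying the precondition satisfies the weakest precondition: the implication holds.
Answer: valid


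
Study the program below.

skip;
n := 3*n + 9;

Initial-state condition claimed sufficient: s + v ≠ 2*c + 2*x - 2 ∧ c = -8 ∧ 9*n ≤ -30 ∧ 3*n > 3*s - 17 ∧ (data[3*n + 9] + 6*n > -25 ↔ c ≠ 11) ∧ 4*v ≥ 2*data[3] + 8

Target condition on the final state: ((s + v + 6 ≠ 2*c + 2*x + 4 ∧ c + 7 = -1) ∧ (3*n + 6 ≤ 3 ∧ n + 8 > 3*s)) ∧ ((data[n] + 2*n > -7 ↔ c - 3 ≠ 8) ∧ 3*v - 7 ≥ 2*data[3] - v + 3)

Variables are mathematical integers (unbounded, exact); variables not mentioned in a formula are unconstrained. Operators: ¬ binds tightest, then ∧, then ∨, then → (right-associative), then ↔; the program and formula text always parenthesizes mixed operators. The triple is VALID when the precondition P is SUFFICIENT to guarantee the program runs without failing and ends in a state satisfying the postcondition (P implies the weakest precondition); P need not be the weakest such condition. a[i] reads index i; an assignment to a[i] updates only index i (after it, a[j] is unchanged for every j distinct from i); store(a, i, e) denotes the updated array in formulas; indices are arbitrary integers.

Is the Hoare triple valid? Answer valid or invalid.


Working backward. After the program, the postcondition ((s + v + 6 ≠ 2*c + 2*x + 4 ∧ c + 7 = -1) ∧ (3*n + 6 ≤ 3 ∧ n + 8 > 3*s)) ∧ ((data[n] + 2*n > -7 ↔ c - 3 ≠ 8) ∧ 3*v - 7 ≥ 2*data[3] - v + 3) must hold; in canonical form it is s + v ≠ 2*c + 2*x - 2 ∧ c = -8 ∧ 3*n ≤ -3 ∧ n > 3*s - 8 ∧ (data[n] + 2*n > -7 ↔ c ≠ 11) ∧ 4*v ≥ 2*data[3] + 10.
Before n := 3*n + 9: s + v ≠ 2*c + 2*x - 2 ∧ c = -8 ∧ 9*n ≤ -30 ∧ 3*n > 3*s - 17 ∧ (data[3*n + 9] + 6*n > -25 ↔ c ≠ 11) ∧ 4*v ≥ 2*data[3] + 10
Before skip: s + v ≠ 2*c + 2*x - 2 ∧ c = -8 ∧ 9*n ≤ -30 ∧ 3*n > 3*s - 17 ∧ (data[3*n + 9] + 6*n > -25 ↔ c ≠ 11) ∧ 4*v ≥ 2*data[3] + 10
The weakest precondition is s + v ≠ 2*c + 2*x - 2 ∧ c = -8 ∧ 9*n ≤ -30 ∧ 3*n > 3*s - 17 ∧ (data[3*n + 9] + 6*n > -25 ↔ c ≠ 11) ∧ 4*v ≥ 2*data[3] + 10.
Check whether s + v ≠ 2*c + 2*x - 2 ∧ c = -8 ∧ 9*n ≤ -30 ∧ 3*n > 3*s - 17 ∧ (data[3*n + 9] + 6*n > -25 ↔ c ≠ 11) ∧ 4*v ≥ 2*data[3] + 8 implies it.
Countermodel: at the initial state c = -8, data = {[-3] = 0, [3] = -4, elsewhere 0}, n = -4, s = 0, v = 0, x = 0, the precondition holds but the weakest precondition fails.
Answer: invalid


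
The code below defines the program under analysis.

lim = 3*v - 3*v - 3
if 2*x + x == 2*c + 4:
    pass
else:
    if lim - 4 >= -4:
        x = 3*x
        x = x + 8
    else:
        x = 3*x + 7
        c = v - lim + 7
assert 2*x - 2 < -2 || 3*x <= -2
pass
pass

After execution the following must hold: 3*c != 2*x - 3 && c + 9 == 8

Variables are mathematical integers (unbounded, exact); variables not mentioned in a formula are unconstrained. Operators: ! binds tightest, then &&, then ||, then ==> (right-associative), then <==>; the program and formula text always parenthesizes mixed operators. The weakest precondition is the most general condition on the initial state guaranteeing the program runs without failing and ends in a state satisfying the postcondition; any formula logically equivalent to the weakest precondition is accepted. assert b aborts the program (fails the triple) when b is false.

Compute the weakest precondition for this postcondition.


Working backward. After the program, the postcondition 3*c != 2*x - 3 && c + 9 == 8 must hold; in canonical form it is 3*c != 2*x - 3 && c == -1.
Before skip: 3*c != 2*x - 3 && c == -1
Before skip: 3*c != 2*x - 3 && c == -1
Before assert 2*x - 2 < -2 || 3*x <= -2: (2*x < 0 || 3*x <= -2) && 3*c != 2*x - 3 && c == -1
Then branch requires (2*x < 0 || 3*x <= -2) && 3*c != 2*x - 3 && c == -1; else branch requires (lim >= 0 ==> ((6*x < -16 || 9*x <= -26) && 3*c != 6*x + 13 && c == -1)) && ((!(lim >= 0)) ==> ((6*x < -14 || 9*x <= -23) && 3*v != 3*lim + 6*x - 10 && v == lim - 8)).
Before the if: (3*x == 2*c + 4 ==> ((2*x < 0 || 3*x <= -2) && 3*c != 2*x - 3 && c == -1)) && ((!(3*x == 2*c + 4)) ==> ((lim >= 0 ==> ((6*x < -16 || 9*x <= -26) && 3*c != 6*x + 13 && c == -1)) && ((!(lim >= 0)) ==> ((6*x < -14 || 9*x <= -23) && 3*v != 3*lim + 6*x - 10 && v == lim - 8))))
Before lim := 3*v - 3*v - 3: (3*x == 2*c + 4 ==> ((2*x < 0 || 3*x <= -2) && 3*c != 2*x - 3 && c == -1)) && ((!(3*x == 2*c + 4)) ==> ((6*x < -14 || 9*x <= -23) && 3*v != 6*x - 19 && v == -11))
Answer: WP = (3*x == 2*c + 4 ==> ((2*x < 0 || 3*x <= -2) && 3*c != 2*x - 3 && c == -1)) && ((!(3*x == 2*c + 4)) ==> ((6*x < -14 || 9*x <= -23) && 3*v != 6*x - 19 && v == -11))


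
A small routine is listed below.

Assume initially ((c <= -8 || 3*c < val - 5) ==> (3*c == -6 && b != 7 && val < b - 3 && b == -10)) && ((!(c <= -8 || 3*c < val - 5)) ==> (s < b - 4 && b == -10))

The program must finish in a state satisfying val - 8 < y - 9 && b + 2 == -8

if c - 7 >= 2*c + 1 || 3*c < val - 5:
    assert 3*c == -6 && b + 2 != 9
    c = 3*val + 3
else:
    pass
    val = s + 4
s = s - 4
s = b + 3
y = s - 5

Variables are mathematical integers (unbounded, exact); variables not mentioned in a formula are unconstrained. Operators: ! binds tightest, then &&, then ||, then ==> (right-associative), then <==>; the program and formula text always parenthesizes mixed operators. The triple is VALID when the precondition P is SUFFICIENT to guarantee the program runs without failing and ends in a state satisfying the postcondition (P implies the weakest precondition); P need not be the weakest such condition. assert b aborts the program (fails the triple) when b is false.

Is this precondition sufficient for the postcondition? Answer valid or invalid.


Working backward. After the program, the postcondition val - 8 < y - 9 && b + 2 == -8 must hold; in canonical form it is val < y - 1 && b == -10.
Before y := s - 5: val < s - 6 && b == -10
Before s := b + 3: val < b - 3 && b == -10
Before s := s - 4: val < b - 3 && b == -10
Then branch requires 3*c == -6 && b != 7 && val < b - 3 && b == -10; else branch requires s < b - 7 && b == -10.
Before the if: ((c <= -8 || 3*c < val - 5) ==> (3*c == -6 && b != 7 && val < b - 3 && b == -10)) && ((!(c <= -8 || 3*c < val - 5)) ==> (s < b - 7 && b == -10))
The weakest precondition is ((c <= -8 || 3*c < val - 5) ==> (3*c == -6 && b != 7 && val < b - 3 && b == -10)) && ((!(c <= -8 || 3*c < val - 5)) ==> (s < b - 7 && b == -10)).
Check whether ((c <= -8 || 3*c < val - 5) ==> (3*c == -6 && b != 7 && val < b - 3 && b == -10)) && ((!(c <= -8 || 3*c < val - 5)) ==> (s < b - 4 && b == -10)) implies it.
Countermodel: at the initial state b = -10, c = -7, s = -17, val = -16, the precondition holds but the weakest precondition fails.
Answer: invalid


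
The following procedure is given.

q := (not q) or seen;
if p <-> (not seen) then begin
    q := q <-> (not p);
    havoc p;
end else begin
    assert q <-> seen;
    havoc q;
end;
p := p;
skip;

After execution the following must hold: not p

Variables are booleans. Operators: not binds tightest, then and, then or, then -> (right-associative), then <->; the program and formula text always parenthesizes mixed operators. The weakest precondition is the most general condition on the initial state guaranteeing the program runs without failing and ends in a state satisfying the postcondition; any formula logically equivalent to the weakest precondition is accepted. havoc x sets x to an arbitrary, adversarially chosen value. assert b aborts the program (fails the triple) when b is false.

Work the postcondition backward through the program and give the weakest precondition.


Working backward. After the program, not p must hold.
Before skip: not p
Before p := p: not p
Then branch requires false; else branch requires (q <-> seen) and (not p).
Before the if: (not (p <-> (not seen))) and ((not (p <-> (not seen))) -> ((q <-> seen) and (not p)))
Before q := (not q) or seen: (not (p <-> (not seen))) and ((not (p <-> (not seen))) -> ((((not q) or seen) <-> seen) and (not p)))
Answer: WP = (not (p <-> (not seen))) and ((not (p <-> (not seen))) -> ((((not q) or seen) <-> seen) and (not p)))
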